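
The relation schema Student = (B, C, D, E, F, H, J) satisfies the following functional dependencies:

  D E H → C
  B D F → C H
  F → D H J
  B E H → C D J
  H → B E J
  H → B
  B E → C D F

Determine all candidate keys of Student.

(F), (H), (B, E)

{F}⁺: F→DHJ adds D, H, J; H→BEJ adds B, E; BE→CDF adds C → {B, C, D, E, F, H, J}.
{H}⁺: H→BEJ adds B, E, J; BE→CDF adds C, D, F → {B, C, D, E, F, H, J}.
{B, E}⁺: BE→CDF adds C, D, F; BDF→CH adds H; F→DHJ adds J → {B, C, D, E, F, H, J}. Minimal: {E}⁺ = {E}; {B}⁺ = {B} — none reach the full schema.
Any other superkey contains one of these as a subset, so there are no further candidate keys.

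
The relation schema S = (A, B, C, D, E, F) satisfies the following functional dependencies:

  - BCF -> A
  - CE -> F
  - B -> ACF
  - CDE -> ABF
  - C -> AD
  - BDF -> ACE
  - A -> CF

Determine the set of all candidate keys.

{B}⁺: B→ACF adds A, C, F; C→AD adds D; BDF→ACE adds E → {A, B, C, D, E, F}.
{A, E}⁺: A→CF adds C, F; C→AD adds D; CDE→ABF adds B → {A, B, C, D, E, F}.
{C, E}⁺: CE→F adds F; C→AD adds A, D; CDE→ABF adds B → {A, B, C, D, E, F}.

{B}, {A, E}, {C, E}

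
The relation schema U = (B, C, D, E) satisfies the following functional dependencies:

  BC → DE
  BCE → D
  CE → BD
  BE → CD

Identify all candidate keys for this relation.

(B, C); (B, E); (C, E)

{B, C}⁺: BC→DE adds D, E → {B, C, D, E}. Minimal: {C}⁺ = {C}; {B}⁺ = {B} — none reach the full schema.
{B, E}⁺: BE→CD adds C, D → {B, C, D, E}. Minimal: {E}⁺ = {E}; {B}⁺ = {B} — none reach the full schema.
{C, E}⁺: CE→BD adds B, D → {B, C, D, E}. Minimal: {E}⁺ = {E}; {C}⁺ = {C} — none reach the full schema.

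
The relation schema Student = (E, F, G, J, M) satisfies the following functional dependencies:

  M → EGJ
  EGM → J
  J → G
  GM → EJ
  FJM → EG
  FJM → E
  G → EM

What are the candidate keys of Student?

Attribute F never appears on the right-hand side of any dependency, so F must belong to every candidate key.
{F}⁺ = {F}, which is not all of the schema, so we must add further attributes.
{F, G}⁺: G→EM adds E, M; M→EGJ adds J → {E, F, G, J, M}. Minimal: {G}⁺ = {E, G, J, M}; {F}⁺ = {F} — none reach the full schema.
{F, J}⁺: J→G adds G; G→EM adds E, M → {E, F, G, J, M}. Minimal: {J}⁺ = {E, G, J, M}; {F}⁺ = {F} — none reach the full schema.
{F, M}⁺: M→EGJ adds E, G, J → {E, F, G, J, M}. Minimal: {M}⁺ = {E, G, J, M}; {F}⁺ = {F} — none reach the full schema.

{F, G}, {F, J}, {F, M}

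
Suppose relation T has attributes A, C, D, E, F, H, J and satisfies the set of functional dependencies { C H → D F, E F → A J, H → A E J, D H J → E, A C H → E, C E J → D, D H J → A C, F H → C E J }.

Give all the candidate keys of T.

Attribute H never appears on the right-hand side of any dependency, so H must belong to every candidate key.
{H}⁺ = {A, E, H, J}, which is not all of the schema, so we must add further attributes.
{C, H}⁺: CH→DF adds D, F; H→AEJ adds A, E, J → {A, C, D, E, F, H, J}. Minimal: {H}⁺ = {A, E, H, J}; {C}⁺ = {C} — none reach the full schema.
{D, H}⁺: H→AEJ adds A, E, J; DHJ→AC adds C; CH→DF adds F → {A, C, D, E, F, H, J}. Minimal: {H}⁺ = {A, E, H, J}; {D}⁺ = {D} — none reach the full schema.
{F, H}⁺: H→AEJ adds A, E, J; FH→CEJ adds C; CH→DF adds D → {A, C, D, E, F, H, J}. Minimal: {H}⁺ = {A, E, H, J}; {F}⁺ = {F} — none reach the full schema.
Any other superkey contains one of these as a subset, so there are no further candidate keys.

{C, H}, {D, H}, {F, H}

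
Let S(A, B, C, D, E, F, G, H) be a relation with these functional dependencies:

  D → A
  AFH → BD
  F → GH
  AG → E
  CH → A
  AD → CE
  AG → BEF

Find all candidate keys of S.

{A, F}, {A, G}, {C, F}, {D, F}, {D, G}, {C, G, H}

{A, F}⁺: F→GH adds G, H; AG→E adds E; AG→BEF adds B; AFH→BD adds D; AD→CE adds C → {A, B, C, D, E, F, G, H}. Minimal: {F}⁺ = {F, G, H}; {A}⁺ = {A} — none reach the full schema.
{A, G}⁺: AG→E adds E; AG→BEF adds B, F; F→GH adds H; AFH→BD adds D; AD→CE adds C → {A, B, C, D, E, F, G, H}. Minimal: {G}⁺ = {G}; {A}⁺ = {A} — none reach the full schema.
{C, F}⁺: F→GH adds G, H; CH→A adds A; AG→BEF adds B, E; AFH→BD adds D → {A, B, C, D, E, F, G, H}. Minimal: {F}⁺ = {F, G, H}; {C}⁺ = {C} — none reach the full schema.
{D, F}⁺: D→A adds A; F→GH adds G, H; AG→E adds E; AD→CE adds C; AG→BEF adds B → {A, B, C, D, E, F, G, H}. Minimal: {F}⁺ = {F, G, H}; {D}⁺ = {A, C, D, E} — none reach the full schema.
{D, G}⁺: D→A adds A; AG→E adds E; AD→CE adds C; AG→BEF adds B, F; F→GH adds H → {A, B, C, D, E, F, G, H}. Minimal: {G}⁺ = {G}; {D}⁺ = {A, C, D, E} — none reach the full schema.
{C, G, H}⁺: CH→A adds A; AG→BEF adds B, E, F; AFH→BD adds D → {A, B, C, D, E, F, G, H}. Minimal: {G, H}⁺ = {G, H}; {C, H}⁺ = {A, C, H}; {C, G}⁺ = {C, G} — none reach the full schema.
Any other superkey contains one of these as a subset, so there are no further candidate keys.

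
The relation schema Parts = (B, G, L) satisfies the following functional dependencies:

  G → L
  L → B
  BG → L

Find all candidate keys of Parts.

{G}⁺: G→L adds L; L→B adds B → {B, G, L}.

{G}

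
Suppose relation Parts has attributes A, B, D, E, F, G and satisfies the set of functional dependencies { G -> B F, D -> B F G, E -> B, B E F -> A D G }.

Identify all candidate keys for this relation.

{D, E}; {E, F}; {E, G}

{D, E}⁺: D→BFG adds B, F, G; BEF→ADG adds A → {A, B, D, E, F, G}. Minimal: {E}⁺ = {B, E}; {D}⁺ = {B, D, F, G} — none reach the full schema.
{E, F}⁺: E→B adds B; BEF→ADG adds A, D, G → {A, B, D, E, F, G}. Minimal: {F}⁺ = {F}; {E}⁺ = {B, E} — none reach the full schema.
{E, G}⁺: G→BF adds B, F; BEF→ADG adds A, D → {A, B, D, E, F, G}. Minimal: {G}⁺ = {B, F, G}; {E}⁺ = {B, E} — none reach the full schema.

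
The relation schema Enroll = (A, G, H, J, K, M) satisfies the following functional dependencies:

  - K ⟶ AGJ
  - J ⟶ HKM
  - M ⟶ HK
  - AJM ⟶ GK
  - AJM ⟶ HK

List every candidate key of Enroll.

(J), (K), (M)

{J}⁺: J→HKM adds H, K, M; K→AGJ adds A, G → {A, G, H, J, K, M}.
{K}⁺: K→AGJ adds A, G, J; J→HKM adds H, M → {A, G, H, J, K, M}.
{M}⁺: M→HK adds H, K; K→AGJ adds A, G, J → {A, G, H, J, K, M}.
Any other superkey contains one of these as a subset, so there are no further candidate keys.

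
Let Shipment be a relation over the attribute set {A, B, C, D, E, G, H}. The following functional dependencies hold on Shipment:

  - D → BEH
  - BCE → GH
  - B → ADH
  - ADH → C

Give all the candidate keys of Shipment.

(B), (D)

{B}⁺: B→ADH adds A, D, H; ADH→C adds C; D→BEH adds E; BCE→GH adds G → {A, B, C, D, E, G, H}.
{D}⁺: D→BEH adds B, E, H; B→ADH adds A; ADH→C adds C; BCE→GH adds G → {A, B, C, D, E, G, H}.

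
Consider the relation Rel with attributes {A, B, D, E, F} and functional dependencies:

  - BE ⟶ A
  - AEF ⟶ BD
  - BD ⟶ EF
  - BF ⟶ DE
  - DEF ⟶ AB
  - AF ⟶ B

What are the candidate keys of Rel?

{A, F}⁺: AF→B adds B; BF→DE adds D, E → {A, B, D, E, F}. Minimal: {F}⁺ = {F}; {A}⁺ = {A} — none reach the full schema.
{B, D}⁺: BD→EF adds E, F; DEF→AB adds A → {A, B, D, E, F}. Minimal: {D}⁺ = {D}; {B}⁺ = {B} — none reach the full schema.
{B, F}⁺: BF→DE adds D, E; DEF→AB adds A → {A, B, D, E, F}. Minimal: {F}⁺ = {F}; {B}⁺ = {B} — none reach the full schema.
{D, E, F}⁺: DEF→AB adds A, B → {A, B, D, E, F}. Minimal: {E, F}⁺ = {E, F}; {D, F}⁺ = {D, F}; {D, E}⁺ = {D, E} — none reach the full schema.

{A, F}, {B, D}, {B, F}, {D, E, F}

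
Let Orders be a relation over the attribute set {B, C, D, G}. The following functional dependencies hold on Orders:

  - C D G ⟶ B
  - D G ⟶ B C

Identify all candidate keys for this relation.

(D, G)

Attributes D, G never appear on any right-hand side, so every candidate key must contain {D, G}.
{D, G}⁺ = {B, C, D, G}, which is all of the schema, so {D, G} is the only candidate key.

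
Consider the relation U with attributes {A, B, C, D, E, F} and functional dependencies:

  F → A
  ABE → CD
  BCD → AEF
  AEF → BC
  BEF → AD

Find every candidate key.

EF; ABE; BCD

{E, F}⁺: F→A adds A; AEF→BC adds B, C; BEF→AD adds D → {A, B, C, D, E, F}. Minimal: {F}⁺ = {A, F}; {E}⁺ = {E} — none reach the full schema.
{A, B, E}⁺: ABE→CD adds C, D; BCD→AEF adds F → {A, B, C, D, E, F}. Minimal: {B, E}⁺ = {B, E}; {A, E}⁺ = {A, E}; {A, B}⁺ = {A, B} — none reach the full schema.
{B, C, D}⁺: BCD→AEF adds A, E, F → {A, B, C, D, E, F}. Minimal: {C, D}⁺ = {C, D}; {B, D}⁺ = {B, D}; {B, C}⁺ = {B, C} — none reach the full schema.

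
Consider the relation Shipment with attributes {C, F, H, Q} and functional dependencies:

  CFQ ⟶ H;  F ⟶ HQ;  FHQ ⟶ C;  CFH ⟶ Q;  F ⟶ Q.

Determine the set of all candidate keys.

Attribute F never appears on the right-hand side of any dependency, so F must belong to every candidate key.
{F}⁺ = {C, F, H, Q}, which is all of the schema, so {F} is the only candidate key.

{F}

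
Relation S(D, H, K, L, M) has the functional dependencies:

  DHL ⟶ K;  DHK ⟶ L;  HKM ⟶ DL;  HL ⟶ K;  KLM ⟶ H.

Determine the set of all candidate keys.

Attribute M never appears on the right-hand side of any dependency, so M must belong to every candidate key.
{M}⁺ = {M}, which is not all of the schema, so we must add further attributes.
{H, K, M}⁺: HKM→DL adds D, L → {D, H, K, L, M}. Minimal: {K, M}⁺ = {K, M}; {H, M}⁺ = {H, M}; {H, K}⁺ = {H, K} — none reach the full schema.
{H, L, M}⁺: HL→K adds K; HKM→DL adds D → {D, H, K, L, M}. Minimal: {L, M}⁺ = {L, M}; {H, M}⁺ = {H, M}; {H, L}⁺ = {H, K, L} — none reach the full schema.
{K, L, M}⁺: KLM→H adds H; HKM→DL adds D → {D, H, K, L, M}. Minimal: {L, M}⁺ = {L, M}; {K, M}⁺ = {K, M}; {K, L}⁺ = {K, L} — none reach the full schema.
Any other superkey contains one of these as a subset, so there are no further candidate keys.

{H, K, M}, {H, L, M}, {K, L, M}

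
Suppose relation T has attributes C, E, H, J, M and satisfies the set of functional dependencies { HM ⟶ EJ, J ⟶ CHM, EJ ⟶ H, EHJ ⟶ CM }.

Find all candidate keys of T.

(J); (H, M)

{J}⁺: J→CHM adds C, H, M; HM→EJ adds E → {C, E, H, J, M}.
{H, M}⁺: HM→EJ adds E, J; J→CHM adds C → {C, E, H, J, M}. Minimal: {M}⁺ = {M}; {H}⁺ = {H} — none reach the full schema.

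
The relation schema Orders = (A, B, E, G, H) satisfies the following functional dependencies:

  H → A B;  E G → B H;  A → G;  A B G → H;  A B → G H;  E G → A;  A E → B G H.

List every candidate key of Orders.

(A, E), (E, G), (E, H)

Attribute E never appears on the right-hand side of any dependency, so E must belong to every candidate key.
{E}⁺ = {E}, which is not all of the schema, so we must add further attributes.
{A, E}⁺: A→G adds G; AE→BGH adds B, H → {A, B, E, G, H}. Minimal: {E}⁺ = {E}; {A}⁺ = {A, G} — none reach the full schema.
{E, G}⁺: EG→BH adds B, H; EG→A adds A → {A, B, E, G, H}. Minimal: {G}⁺ = {G}; {E}⁺ = {E} — none reach the full schema.
{E, H}⁺: H→AB adds A, B; A→G adds G → {A, B, E, G, H}. Minimal: {H}⁺ = {A, B, G, H}; {E}⁺ = {E} — none reach the full schema.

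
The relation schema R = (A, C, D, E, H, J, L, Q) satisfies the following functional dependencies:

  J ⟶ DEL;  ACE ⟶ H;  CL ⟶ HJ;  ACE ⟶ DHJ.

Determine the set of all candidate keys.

Attributes A, C, Q never appear on any right-hand side, so every candidate key must contain {A, C, Q}.
{A, C, Q}⁺ = {A, C, Q}, which is not all of the schema, so we must add further attributes.
{A, C, E, Q}⁺: ACE→H adds H; ACE→DHJ adds D, J; J→DEL adds L → {A, C, D, E, H, J, L, Q}. Minimal: {C, E, Q}⁺ = {C, E, Q}; {A, E, Q}⁺ = {A, E, Q}; {A, C, Q}⁺ = {A, C, Q}; … — none reach the full schema.
{A, C, J, Q}⁺: J→DEL adds D, E, L; ACE→H adds H → {A, C, D, E, H, J, L, Q}. Minimal: {C, J, Q}⁺ = {C, D, E, H, J, L, Q}; {A, J, Q}⁺ = {A, D, E, J, L, Q}; {A, C, Q}⁺ = {A, C, Q}; … — none reach the full schema.
{A, C, L, Q}⁺: CL→HJ adds H, J; J→DEL adds D, E → {A, C, D, E, H, J, L, Q}. Minimal: {C, L, Q}⁺ = {C, D, E, H, J, L, Q}; {A, L, Q}⁺ = {A, L, Q}; {A, C, Q}⁺ = {A, C, Q}; … — none reach the full schema.
Any other superkey contains one of these as a subset, so there are no further candidate keys.

ACEQ, ACJQ, ACLQ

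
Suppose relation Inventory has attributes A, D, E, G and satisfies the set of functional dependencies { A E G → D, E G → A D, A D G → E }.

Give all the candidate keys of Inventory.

Attribute G never appears on the right-hand side of any dependency, so G must belong to every candidate key.
{G}⁺ = {G}, which is not all of the schema, so we must add further attributes.
{E, G}⁺: EG→AD adds A, D → {A, D, E, G}.
{A, D, G}⁺: ADG→E adds E → {A, D, E, G}.
Any other superkey contains one of these as a subset, so there are no further candidate keys.

{E, G}, {A, D, G}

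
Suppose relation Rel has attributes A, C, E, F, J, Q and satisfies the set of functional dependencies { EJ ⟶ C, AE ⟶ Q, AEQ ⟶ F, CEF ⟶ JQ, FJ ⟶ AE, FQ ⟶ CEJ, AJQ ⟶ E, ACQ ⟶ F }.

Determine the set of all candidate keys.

{A, E}⁺: AE→Q adds Q; AEQ→F adds F; FQ→CEJ adds C, J → {A, C, E, F, J, Q}. Minimal: {E}⁺ = {E}; {A}⁺ = {A} — none reach the full schema.
{F, J}⁺: FJ→AE adds A, E; EJ→C adds C; AE→Q adds Q → {A, C, E, F, J, Q}. Minimal: {J}⁺ = {J}; {F}⁺ = {F} — none reach the full schema.
{F, Q}⁺: FQ→CEJ adds C, E, J; FJ→AE adds A → {A, C, E, F, J, Q}. Minimal: {Q}⁺ = {Q}; {F}⁺ = {F} — none reach the full schema.
{A, C, Q}⁺: ACQ→F adds F; FQ→CEJ adds E, J → {A, C, E, F, J, Q}. Minimal: {C, Q}⁺ = {C, Q}; {A, Q}⁺ = {A, Q}; {A, C}⁺ = {A, C} — none reach the full schema.
{A, J, Q}⁺: AJQ→E adds E; EJ→C adds C; AEQ→F adds F → {A, C, E, F, J, Q}. Minimal: {J, Q}⁺ = {J, Q}; {A, Q}⁺ = {A, Q}; {A, J}⁺ = {A, J} — none reach the full schema.
{C, E, F}⁺: CEF→JQ adds J, Q; FJ→AE adds A → {A, C, E, F, J, Q}. Minimal: {E, F}⁺ = {E, F}; {C, F}⁺ = {C, F}; {C, E}⁺ = {C, E} — none reach the full schema.

{A, E}, {F, J}, {F, Q}, {A, C, Q}, {A, J, Q}, {C, E, F}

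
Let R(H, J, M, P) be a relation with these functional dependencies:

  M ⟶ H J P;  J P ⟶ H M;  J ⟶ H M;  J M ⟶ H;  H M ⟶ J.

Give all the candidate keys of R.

{J}⁺: J→HM adds H, M; M→HJP adds P → {H, J, M, P}.
{M}⁺: M→HJP adds H, J, P → {H, J, M, P}.
Any other superkey contains one of these as a subset, so there are no further candidate keys.

(J); (M)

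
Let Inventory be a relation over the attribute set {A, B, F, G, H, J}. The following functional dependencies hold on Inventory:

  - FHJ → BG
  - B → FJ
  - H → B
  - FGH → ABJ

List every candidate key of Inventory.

{H}

{H}⁺: H→B adds B; B→FJ adds F, J; FHJ→BG adds G; FGH→ABJ adds A → {A, B, F, G, H, J}.
No other minimal superkey exists.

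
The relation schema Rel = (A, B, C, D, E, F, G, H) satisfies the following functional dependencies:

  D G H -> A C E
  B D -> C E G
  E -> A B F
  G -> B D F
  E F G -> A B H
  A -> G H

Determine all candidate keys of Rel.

A; E; G; BD

{A}⁺: A→GH adds G, H; G→BDF adds B, D, F; DGH→ACE adds C, E → {A, B, C, D, E, F, G, H}.
{E}⁺: E→ABF adds A, B, F; A→GH adds G, H; G→BDF adds D; DGH→ACE adds C → {A, B, C, D, E, F, G, H}.
{G}⁺: G→BDF adds B, D, F; BD→CEG adds C, E; E→ABF adds A; EFG→ABH adds H → {A, B, C, D, E, F, G, H}.
{B, D}⁺: BD→CEG adds C, E, G; E→ABF adds A, F; EFG→ABH adds H → {A, B, C, D, E, F, G, H}.
Any other superkey contains one of these as a subset, so there are no further candidate keys.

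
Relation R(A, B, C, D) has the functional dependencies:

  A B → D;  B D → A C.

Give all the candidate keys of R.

(A, B); (B, D)

Attribute B never appears on the right-hand side of any dependency, so B must belong to every candidate key.
{B}⁺ = {B}, which is not all of the schema, so we must add further attributes.
{A, B}⁺: AB→D adds D; BD→AC adds C → {A, B, C, D}. Minimal: {B}⁺ = {B}; {A}⁺ = {A} — none reach the full schema.
{B, D}⁺: BD→AC adds A, C → {A, B, C, D}. Minimal: {D}⁺ = {D}; {B}⁺ = {B} — none reach the full schema.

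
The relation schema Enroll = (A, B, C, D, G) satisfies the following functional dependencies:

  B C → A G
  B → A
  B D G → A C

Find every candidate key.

Attributes B, D never appear on any right-hand side, so every candidate key must contain {B, D}.
{B, D}⁺ = {A, B, D}, which is not all of the schema, so we must add further attributes.
{B, C, D}⁺: BC→AG adds A, G → {A, B, C, D, G}.
{B, D, G}⁺: B→A adds A; BDG→AC adds C → {A, B, C, D, G}.
Any other superkey contains one of these as a subset, so there are no further candidate keys.

{B, C, D}, {B, D, G}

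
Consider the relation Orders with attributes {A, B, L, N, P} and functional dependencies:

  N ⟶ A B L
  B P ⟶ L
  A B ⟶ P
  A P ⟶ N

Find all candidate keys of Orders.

{N}⁺: N→ABL adds A, B, L; AB→P adds P → {A, B, L, N, P}.
{A, B}⁺: AB→P adds P; AP→N adds N; N→ABL adds L → {A, B, L, N, P}.
{A, P}⁺: AP→N adds N; N→ABL adds B, L → {A, B, L, N, P}.
Any other superkey contains one of these as a subset, so there are no further candidate keys.

{N}, {A, B}, {A, P}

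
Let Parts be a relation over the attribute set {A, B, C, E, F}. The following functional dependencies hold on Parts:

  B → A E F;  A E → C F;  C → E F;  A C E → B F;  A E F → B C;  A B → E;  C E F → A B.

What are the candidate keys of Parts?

{B}⁺: B→AEF adds A, E, F; AE→CF adds C → {A, B, C, E, F}.
{C}⁺: C→EF adds E, F; CEF→AB adds A, B → {A, B, C, E, F}.
{A, E}⁺: AE→CF adds C, F; ACE→BF adds B → {A, B, C, E, F}.

{B}, {C}, {A, E}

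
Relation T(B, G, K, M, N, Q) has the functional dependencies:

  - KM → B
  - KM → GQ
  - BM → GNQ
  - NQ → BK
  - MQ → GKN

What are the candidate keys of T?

Attribute M never appears on the right-hand side of any dependency, so M must belong to every candidate key.
{M}⁺ = {M}, which is not all of the schema, so we must add further attributes.
{B, M}⁺: BM→GNQ adds G, N, Q; NQ→BK adds K → {B, G, K, M, N, Q}.
{K, M}⁺: KM→B adds B; KM→GQ adds G, Q; BM→GNQ adds N → {B, G, K, M, N, Q}.
{M, Q}⁺: MQ→GKN adds G, K, N; KM→B adds B → {B, G, K, M, N, Q}.

{B, M}, {K, M}, {M, Q}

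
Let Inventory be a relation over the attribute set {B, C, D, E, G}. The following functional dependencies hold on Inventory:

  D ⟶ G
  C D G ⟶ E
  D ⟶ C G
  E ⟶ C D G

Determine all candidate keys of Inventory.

{B, D}, {B, E}

{B, D}⁺: D→G adds G; D→CG adds C; CDG→E adds E → {B, C, D, E, G}. Minimal: {D}⁺ = {C, D, E, G}; {B}⁺ = {B} — none reach the full schema.
{B, E}⁺: E→CDG adds C, D, G → {B, C, D, E, G}. Minimal: {E}⁺ = {C, D, E, G}; {B}⁺ = {B} — none reach the full schema.
Any other superkey contains one of these as a subset, so there are no further candidate keys.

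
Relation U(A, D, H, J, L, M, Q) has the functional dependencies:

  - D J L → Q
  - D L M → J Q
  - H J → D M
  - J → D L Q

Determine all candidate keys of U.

Attributes A, H never appear on any right-hand side, so every candidate key must contain {A, H}.
{A, H}⁺ = {A, H}, which is not all of the schema, so we must add further attributes.
{A, H, J}⁺: HJ→DM adds D, M; J→DLQ adds L, Q → {A, D, H, J, L, M, Q}. Minimal: {H, J}⁺ = {D, H, J, L, M, Q}; {A, J}⁺ = {A, D, J, L, Q}; {A, H}⁺ = {A, H} — none reach the full schema.
{A, D, H, L, M}⁺: DLM→JQ adds J, Q → {A, D, H, J, L, M, Q}. Minimal: {D, H, L, M}⁺ = {D, H, J, L, M, Q}; {A, H, L, M}⁺ = {A, H, L, M}; {A, D, L, M}⁺ = {A, D, J, L, M, Q}; … — none reach the full schema.

(A, H, J), (A, D, H, L, M)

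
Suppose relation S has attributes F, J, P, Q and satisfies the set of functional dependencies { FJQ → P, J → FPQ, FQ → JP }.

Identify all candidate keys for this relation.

{J}⁺: J→FPQ adds F, P, Q → {F, J, P, Q}.
{F, Q}⁺: FQ→JP adds J, P → {F, J, P, Q}. Minimal: {Q}⁺ = {Q}; {F}⁺ = {F} — none reach the full schema.
Any other superkey contains one of these as a subset, so there are no further candidate keys.

(J); (F, Q)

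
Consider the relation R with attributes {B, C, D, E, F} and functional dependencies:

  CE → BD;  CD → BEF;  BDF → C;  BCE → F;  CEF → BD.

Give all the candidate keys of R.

{C, D}⁺: CD→BEF adds B, E, F → {B, C, D, E, F}.
{C, E}⁺: CE→BD adds B, D; CD→BEF adds F → {B, C, D, E, F}.
{B, D, F}⁺: BDF→C adds C; CD→BEF adds E → {B, C, D, E, F}.

(C, D); (C, E); (B, D, F)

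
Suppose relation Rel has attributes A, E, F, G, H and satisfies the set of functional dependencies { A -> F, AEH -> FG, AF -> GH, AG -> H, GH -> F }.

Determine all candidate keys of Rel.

Attributes A, E never appear on any right-hand side, so every candidate key must contain {A, E}.
{A, E}⁺ = {A, E, F, G, H}, which is all of the schema, so {A, E} is the only candidate key.

{A, E}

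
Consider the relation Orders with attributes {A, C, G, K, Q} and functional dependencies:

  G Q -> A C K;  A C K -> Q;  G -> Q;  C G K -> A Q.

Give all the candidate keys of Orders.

(G)

Attribute G never appears on the right-hand side of any dependency, so G must belong to every candidate key.
{G}⁺ = {A, C, G, K, Q}, which is all of the schema, so {G} is the only candidate key.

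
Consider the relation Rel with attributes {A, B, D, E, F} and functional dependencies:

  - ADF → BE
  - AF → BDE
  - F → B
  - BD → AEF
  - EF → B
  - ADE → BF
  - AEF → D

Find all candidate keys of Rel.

{A, F}⁺: AF→BDE adds B, D, E → {A, B, D, E, F}. Minimal: {F}⁺ = {B, F}; {A}⁺ = {A} — none reach the full schema.
{B, D}⁺: BD→AEF adds A, E, F → {A, B, D, E, F}. Minimal: {D}⁺ = {D}; {B}⁺ = {B} — none reach the full schema.
{D, F}⁺: F→B adds B; BD→AEF adds A, E → {A, B, D, E, F}. Minimal: {F}⁺ = {B, F}; {D}⁺ = {D} — none reach the full schema.
{A, D, E}⁺: ADE→BF adds B, F → {A, B, D, E, F}. Minimal: {D, E}⁺ = {D, E}; {A, E}⁺ = {A, E}; {A, D}⁺ = {A, D} — none reach the full schema.
Any other superkey contains one of these as a subset, so there are no further candidate keys.

AF, BD, DF, ADE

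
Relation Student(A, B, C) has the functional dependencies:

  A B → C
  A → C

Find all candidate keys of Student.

Attributes A, B never appear on any right-hand side, so every candidate key must contain {A, B}.
{A, B}⁺ = {A, B, C}, which is all of the schema, so {A, B} is the only candidate key.

(A, B)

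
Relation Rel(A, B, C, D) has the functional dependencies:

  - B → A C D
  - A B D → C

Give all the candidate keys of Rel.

B

Attribute B never appears on the right-hand side of any dependency, so B must belong to every candidate key.
{B}⁺ = {A, B, C, D}, which is all of the schema, so {B} is the only candidate key.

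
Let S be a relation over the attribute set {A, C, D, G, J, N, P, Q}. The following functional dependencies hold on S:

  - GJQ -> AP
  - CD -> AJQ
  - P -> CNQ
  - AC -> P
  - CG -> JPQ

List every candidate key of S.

{C, D, G}, {D, G, P}, {D, G, J, Q}

Attributes D, G never appear on any right-hand side, so every candidate key must contain {D, G}.
{D, G}⁺ = {D, G}, which is not all of the schema, so we must add further attributes.
{C, D, G}⁺: CD→AJQ adds A, J, Q; AC→P adds P; P→CNQ adds N → {A, C, D, G, J, N, P, Q}.
{D, G, P}⁺: P→CNQ adds C, N, Q; CG→JPQ adds J; GJQ→AP adds A → {A, C, D, G, J, N, P, Q}.
{D, G, J, Q}⁺: GJQ→AP adds A, P; P→CNQ adds C, N → {A, C, D, G, J, N, P, Q}.
Any other superkey contains one of these as a subset, so there are no further candidate keys.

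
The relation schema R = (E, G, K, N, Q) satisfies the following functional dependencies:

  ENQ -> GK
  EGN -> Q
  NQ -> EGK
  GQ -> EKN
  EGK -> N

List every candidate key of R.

{G, Q}⁺: GQ→EKN adds E, K, N → {E, G, K, N, Q}.
{N, Q}⁺: NQ→EGK adds E, G, K → {E, G, K, N, Q}.
{E, G, K}⁺: EGK→N adds N; EGN→Q adds Q → {E, G, K, N, Q}.
{E, G, N}⁺: EGN→Q adds Q; NQ→EGK adds K → {E, G, K, N, Q}.
Any other superkey contains one of these as a subset, so there are no further candidate keys.

GQ, NQ, EGK, EGN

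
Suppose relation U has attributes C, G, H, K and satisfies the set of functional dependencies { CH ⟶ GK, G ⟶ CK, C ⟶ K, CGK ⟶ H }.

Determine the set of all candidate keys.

{G}⁺: G→CK adds C, K; CGK→H adds H → {C, G, H, K}.
{C, H}⁺: CH→GK adds G, K → {C, G, H, K}. Minimal: {H}⁺ = {H}; {C}⁺ = {C, K} — none reach the full schema.

(G), (C, H)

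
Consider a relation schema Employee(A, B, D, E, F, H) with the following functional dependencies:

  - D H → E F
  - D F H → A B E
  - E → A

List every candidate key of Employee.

(D, H)

{D, H}⁺: DH→EF adds E, F; DFH→ABE adds A, B → {A, B, D, E, F, H}. Minimal: {H}⁺ = {H}; {D}⁺ = {D} — none reach the full schema.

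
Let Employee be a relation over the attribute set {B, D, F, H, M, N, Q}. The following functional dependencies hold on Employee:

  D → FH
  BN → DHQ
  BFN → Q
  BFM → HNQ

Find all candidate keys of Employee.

Attributes B, M never appear on any right-hand side, so every candidate key must contain {B, M}.
{B, M}⁺ = {B, M}, which is not all of the schema, so we must add further attributes.
{B, D, M}⁺: D→FH adds F, H; BFM→HNQ adds N, Q → {B, D, F, H, M, N, Q}. Minimal: {D, M}⁺ = {D, F, H, M}; {B, M}⁺ = {B, M}; {B, D}⁺ = {B, D, F, H} — none reach the full schema.
{B, F, M}⁺: BFM→HNQ adds H, N, Q; BN→DHQ adds D → {B, D, F, H, M, N, Q}. Minimal: {F, M}⁺ = {F, M}; {B, M}⁺ = {B, M}; {B, F}⁺ = {B, F} — none reach the full schema.
{B, M, N}⁺: BN→DHQ adds D, H, Q; D→FH adds F → {B, D, F, H, M, N, Q}. Minimal: {M, N}⁺ = {M, N}; {B, N}⁺ = {B, D, F, H, N, Q}; {B, M}⁺ = {B, M} — none reach the full schema.
Any other superkey contains one of these as a subset, so there are no further candidate keys.

{B, D, M}, {B, F, M}, {B, M, N}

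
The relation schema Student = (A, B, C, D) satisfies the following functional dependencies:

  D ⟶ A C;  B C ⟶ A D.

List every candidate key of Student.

Attribute B never appears on the right-hand side of any dependency, so B must belong to every candidate key.
{B}⁺ = {B}, which is not all of the schema, so we must add further attributes.
{B, C}⁺: BC→AD adds A, D → {A, B, C, D}. Minimal: {C}⁺ = {C}; {B}⁺ = {B} — none reach the full schema.
{B, D}⁺: D→AC adds A, C → {A, B, C, D}. Minimal: {D}⁺ = {A, C, D}; {B}⁺ = {B} — none reach the full schema.

BC, BD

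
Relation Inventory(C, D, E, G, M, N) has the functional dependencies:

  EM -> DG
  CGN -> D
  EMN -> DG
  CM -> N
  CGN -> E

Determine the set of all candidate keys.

Attributes C, M never appear on any right-hand side, so every candidate key must contain {C, M}.
{C, M}⁺ = {C, M, N}, which is not all of the schema, so we must add further attributes.
{C, E, M}⁺: EM→DG adds D, G; CM→N adds N → {C, D, E, G, M, N}. Minimal: {E, M}⁺ = {D, E, G, M}; {C, M}⁺ = {C, M, N}; {C, E}⁺ = {C, E} — none reach the full schema.
{C, G, M}⁺: CM→N adds N; CGN→E adds E; EM→DG adds D → {C, D, E, G, M, N}. Minimal: {G, M}⁺ = {G, M}; {C, M}⁺ = {C, M, N}; {C, G}⁺ = {C, G} — none reach the full schema.
Any other superkey contains one of these as a subset, so there are no further candidate keys.

{C, E, M}, {C, G, M}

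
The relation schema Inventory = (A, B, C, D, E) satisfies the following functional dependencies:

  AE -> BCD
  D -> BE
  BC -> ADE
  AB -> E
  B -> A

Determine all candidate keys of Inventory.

{B}⁺: B→A adds A; AB→E adds E; AE→BCD adds C, D → {A, B, C, D, E}.
{D}⁺: D→BE adds B, E; B→A adds A; AE→BCD adds C → {A, B, C, D, E}.
{A, E}⁺: AE→BCD adds B, C, D → {A, B, C, D, E}. Minimal: {E}⁺ = {E}; {A}⁺ = {A} — none reach the full schema.
Any other superkey contains one of these as a subset, so there are no further candidate keys.

(B), (D), (A, E)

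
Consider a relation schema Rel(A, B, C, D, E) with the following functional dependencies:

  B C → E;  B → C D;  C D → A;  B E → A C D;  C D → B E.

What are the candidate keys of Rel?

{B}⁺: B→CD adds C, D; CD→A adds A; CD→BE adds E → {A, B, C, D, E}.
{C, D}⁺: CD→A adds A; CD→BE adds B, E → {A, B, C, D, E}. Minimal: {D}⁺ = {D}; {C}⁺ = {C} — none reach the full schema.

{B}, {C, D}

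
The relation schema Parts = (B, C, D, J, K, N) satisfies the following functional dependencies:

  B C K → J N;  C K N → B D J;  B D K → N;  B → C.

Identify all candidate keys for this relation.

{B, K}⁺: B→C adds C; BCK→JN adds J, N; CKN→BDJ adds D → {B, C, D, J, K, N}.
{C, K, N}⁺: CKN→BDJ adds B, D, J → {B, C, D, J, K, N}.
Any other superkey contains one of these as a subset, so there are no further candidate keys.

{B, K}; {C, K, N}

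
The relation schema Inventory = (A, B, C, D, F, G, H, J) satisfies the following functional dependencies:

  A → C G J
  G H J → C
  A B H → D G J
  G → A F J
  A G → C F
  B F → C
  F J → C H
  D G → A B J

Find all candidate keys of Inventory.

{A, B}; {A, D}; {B, G}; {D, G}

{A, B}⁺: A→CGJ adds C, G, J; G→AFJ adds F; FJ→CH adds H; ABH→DGJ adds D → {A, B, C, D, F, G, H, J}. Minimal: {B}⁺ = {B}; {A}⁺ = {A, C, F, G, H, J} — none reach the full schema.
{A, D}⁺: A→CGJ adds C, G, J; G→AFJ adds F; FJ→CH adds H; DG→ABJ adds B → {A, B, C, D, F, G, H, J}. Minimal: {D}⁺ = {D}; {A}⁺ = {A, C, F, G, H, J} — none reach the full schema.
{B, G}⁺: G→AFJ adds A, F, J; AG→CF adds C; FJ→CH adds H; ABH→DGJ adds D → {A, B, C, D, F, G, H, J}. Minimal: {G}⁺ = {A, C, F, G, H, J}; {B}⁺ = {B} — none reach the full schema.
{D, G}⁺: G→AFJ adds A, F, J; AG→CF adds C; FJ→CH adds H; DG→ABJ adds B → {A, B, C, D, F, G, H, J}. Minimal: {G}⁺ = {A, C, F, G, H, J}; {D}⁺ = {D} — none reach the full schema.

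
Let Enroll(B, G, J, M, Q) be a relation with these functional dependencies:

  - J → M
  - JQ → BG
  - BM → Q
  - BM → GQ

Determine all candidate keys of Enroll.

Attribute J never appears on the right-hand side of any dependency, so J must belong to every candidate key.
{J}⁺ = {J, M}, which is not all of the schema, so we must add further attributes.
{B, J}⁺: J→M adds M; BM→Q adds Q; BM→GQ adds G → {B, G, J, M, Q}. Minimal: {J}⁺ = {J, M}; {B}⁺ = {B} — none reach the full schema.
{J, Q}⁺: J→M adds M; JQ→BG adds B, G → {B, G, J, M, Q}. Minimal: {Q}⁺ = {Q}; {J}⁺ = {J, M} — none reach the full schema.

{B, J}; {J, Q}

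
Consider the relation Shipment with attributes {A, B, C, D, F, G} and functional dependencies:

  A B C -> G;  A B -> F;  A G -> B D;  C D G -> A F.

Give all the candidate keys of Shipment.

(A, B, C), (A, C, G), (C, D, G)

Attribute C never appears on the right-hand side of any dependency, so C must belong to every candidate key.
{C}⁺ = {C}, which is not all of the schema, so we must add further attributes.
{A, B, C}⁺: ABC→G adds G; AB→F adds F; AG→BD adds D → {A, B, C, D, F, G}. Minimal: {B, C}⁺ = {B, C}; {A, C}⁺ = {A, C}; {A, B}⁺ = {A, B, F} — none reach the full schema.
{A, C, G}⁺: AG→BD adds B, D; CDG→AF adds F → {A, B, C, D, F, G}. Minimal: {C, G}⁺ = {C, G}; {A, G}⁺ = {A, B, D, F, G}; {A, C}⁺ = {A, C} — none reach the full schema.
{C, D, G}⁺: CDG→AF adds A, F; AG→BD adds B → {A, B, C, D, F, G}. Minimal: {D, G}⁺ = {D, G}; {C, G}⁺ = {C, G}; {C, D}⁺ = {C, D} — none reach the full schema.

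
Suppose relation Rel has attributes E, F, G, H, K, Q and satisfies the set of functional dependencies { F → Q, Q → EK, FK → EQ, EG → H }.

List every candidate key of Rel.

{F, G}

Attributes F, G never appear on any right-hand side, so every candidate key must contain {F, G}.
{F, G}⁺ = {E, F, G, H, K, Q}, which is all of the schema, so {F, G} is the only candidate key.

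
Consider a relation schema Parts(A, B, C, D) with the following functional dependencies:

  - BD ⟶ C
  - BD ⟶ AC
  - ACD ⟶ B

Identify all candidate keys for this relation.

(B, D); (A, C, D)

Attribute D never appears on the right-hand side of any dependency, so D must belong to every candidate key.
{D}⁺ = {D}, which is not all of the schema, so we must add further attributes.
{B, D}⁺: BD→C adds C; BD→AC adds A → {A, B, C, D}. Minimal: {D}⁺ = {D}; {B}⁺ = {B} — none reach the full schema.
{A, C, D}⁺: ACD→B adds B → {A, B, C, D}. Minimal: {C, D}⁺ = {C, D}; {A, D}⁺ = {A, D}; {A, C}⁺ = {A, C} — none reach the full schema.
Any other superkey contains one of these as a subset, so there are no further candidate keys.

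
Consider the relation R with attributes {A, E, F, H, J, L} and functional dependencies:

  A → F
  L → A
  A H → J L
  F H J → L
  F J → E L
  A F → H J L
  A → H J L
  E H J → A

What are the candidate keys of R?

{A}⁺: A→F adds F; AF→HJL adds H, J, L; FJ→EL adds E → {A, E, F, H, J, L}.
{L}⁺: L→A adds A; A→HJL adds H, J; A→F adds F; FJ→EL adds E → {A, E, F, H, J, L}.
{F, J}⁺: FJ→EL adds E, L; L→A adds A; AF→HJL adds H → {A, E, F, H, J, L}. Minimal: {J}⁺ = {J}; {F}⁺ = {F} — none reach the full schema.
{E, H, J}⁺: EHJ→A adds A; A→F adds F; AH→JL adds L → {A, E, F, H, J, L}. Minimal: {H, J}⁺ = {H, J}; {E, J}⁺ = {E, J}; {E, H}⁺ = {E, H} — none reach the full schema.
Any other superkey contains one of these as a subset, so there are no further candidate keys.

{A}; {L}; {F, J}; {E, H, J}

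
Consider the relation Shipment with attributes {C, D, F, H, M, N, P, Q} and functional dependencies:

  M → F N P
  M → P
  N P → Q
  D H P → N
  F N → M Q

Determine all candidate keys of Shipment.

Attributes C, D, H never appear on any right-hand side, so every candidate key must contain {C, D, H}.
{C, D, H}⁺ = {C, D, H}, which is not all of the schema, so we must add further attributes.
{C, D, H, M}⁺: M→FNP adds F, N, P; NP→Q adds Q → {C, D, F, H, M, N, P, Q}. Minimal: {D, H, M}⁺ = {D, F, H, M, N, P, Q}; {C, H, M}⁺ = {C, F, H, M, N, P, Q}; {C, D, M}⁺ = {C, D, F, M, N, P, Q}; … — none reach the full schema.
{C, D, F, H, N}⁺: FN→MQ adds M, Q; M→FNP adds P → {C, D, F, H, M, N, P, Q}. Minimal: {D, F, H, N}⁺ = {D, F, H, M, N, P, Q}; {C, F, H, N}⁺ = {C, F, H, M, N, P, Q}; {C, D, H, N}⁺ = {C, D, H, N}; … — none reach the full schema.
{C, D, F, H, P}⁺: DHP→N adds N; FN→MQ adds M, Q → {C, D, F, H, M, N, P, Q}. Minimal: {D, F, H, P}⁺ = {D, F, H, M, N, P, Q}; {C, F, H, P}⁺ = {C, F, H, P}; {C, D, H, P}⁺ = {C, D, H, N, P, Q}; … — none reach the full schema.
Any other superkey contains one of these as a subset, so there are no further candidate keys.

(C, D, H, M), (C, D, F, H, N), (C, D, F, H, P)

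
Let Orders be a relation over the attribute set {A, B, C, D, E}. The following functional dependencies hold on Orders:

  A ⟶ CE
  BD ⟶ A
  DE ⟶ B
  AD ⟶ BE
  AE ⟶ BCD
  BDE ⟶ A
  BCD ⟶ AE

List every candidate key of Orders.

{A}; {B, D}; {D, E}

{A}⁺: A→CE adds C, E; AE→BCD adds B, D → {A, B, C, D, E}.
{B, D}⁺: BD→A adds A; AD→BE adds E; AE→BCD adds C → {A, B, C, D, E}. Minimal: {D}⁺ = {D}; {B}⁺ = {B} — none reach the full schema.
{D, E}⁺: DE→B adds B; BDE→A adds A; A→CE adds C → {A, B, C, D, E}. Minimal: {E}⁺ = {E}; {D}⁺ = {D} — none reach the full schema.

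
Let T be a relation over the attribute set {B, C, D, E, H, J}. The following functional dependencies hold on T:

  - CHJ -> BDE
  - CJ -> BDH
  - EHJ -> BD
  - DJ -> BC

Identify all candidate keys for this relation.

{C, J}⁺: CJ→BDH adds B, D, H; CHJ→BDE adds E → {B, C, D, E, H, J}.
{D, J}⁺: DJ→BC adds B, C; CJ→BDH adds H; CHJ→BDE adds E → {B, C, D, E, H, J}.
{E, H, J}⁺: EHJ→BD adds B, D; DJ→BC adds C → {B, C, D, E, H, J}.

(C, J), (D, J), (E, H, J)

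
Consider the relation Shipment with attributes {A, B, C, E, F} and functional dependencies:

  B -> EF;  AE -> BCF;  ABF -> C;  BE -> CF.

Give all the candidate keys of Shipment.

(A, B), (A, E)

Attribute A never appears on the right-hand side of any dependency, so A must belong to every candidate key.
{A}⁺ = {A}, which is not all of the schema, so we must add further attributes.
{A, B}⁺: B→EF adds E, F; AE→BCF adds C → {A, B, C, E, F}. Minimal: {B}⁺ = {B, C, E, F}; {A}⁺ = {A} — none reach the full schema.
{A, E}⁺: AE→BCF adds B, C, F → {A, B, C, E, F}. Minimal: {E}⁺ = {E}; {A}⁺ = {A} — none reach the full schema.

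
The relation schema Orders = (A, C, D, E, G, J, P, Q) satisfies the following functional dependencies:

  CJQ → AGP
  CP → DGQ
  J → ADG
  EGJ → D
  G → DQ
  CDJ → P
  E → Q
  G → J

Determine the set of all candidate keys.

{C, E, G}, {C, E, J}, {C, E, P}

Attributes C, E never appear on any right-hand side, so every candidate key must contain {C, E}.
{C, E}⁺ = {C, E, Q}, which is not all of the schema, so we must add further attributes.
{C, E, G}⁺: G→DQ adds D, Q; G→J adds J; CJQ→AGP adds A, P → {A, C, D, E, G, J, P, Q}.
{C, E, J}⁺: J→ADG adds A, D, G; G→DQ adds Q; CDJ→P adds P → {A, C, D, E, G, J, P, Q}.
{C, E, P}⁺: CP→DGQ adds D, G, Q; G→J adds J; CJQ→AGP adds A → {A, C, D, E, G, J, P, Q}.
Any other superkey contains one of these as a subset, so there are no further candidate keys.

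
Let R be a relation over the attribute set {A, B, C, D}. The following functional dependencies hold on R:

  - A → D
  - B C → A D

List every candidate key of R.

{B, C}

Attributes B, C never appear on any right-hand side, so every candidate key must contain {B, C}.
{B, C}⁺ = {A, B, C, D}, which is all of the schema, so {B, C} is the only candidate key.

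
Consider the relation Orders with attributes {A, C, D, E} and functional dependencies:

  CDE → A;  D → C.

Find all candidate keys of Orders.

Attributes D, E never appear on any right-hand side, so every candidate key must contain {D, E}.
{D, E}⁺ = {A, C, D, E}, which is all of the schema, so {D, E} is the only candidate key.

{D, E}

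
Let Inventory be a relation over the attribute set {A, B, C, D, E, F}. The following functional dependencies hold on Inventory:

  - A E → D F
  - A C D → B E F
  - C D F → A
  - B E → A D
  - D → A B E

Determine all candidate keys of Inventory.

CD, ACE, BCE

Attribute C never appears on the right-hand side of any dependency, so C must belong to every candidate key.
{C}⁺ = {C}, which is not all of the schema, so we must add further attributes.
{C, D}⁺: D→ABE adds A, B, E; AE→DF adds F → {A, B, C, D, E, F}. Minimal: {D}⁺ = {A, B, D, E, F}; {C}⁺ = {C} — none reach the full schema.
{A, C, E}⁺: AE→DF adds D, F; ACD→BEF adds B → {A, B, C, D, E, F}. Minimal: {C, E}⁺ = {C, E}; {A, E}⁺ = {A, B, D, E, F}; {A, C}⁺ = {A, C} — none reach the full schema.
{B, C, E}⁺: BE→AD adds A, D; AE→DF adds F → {A, B, C, D, E, F}. Minimal: {C, E}⁺ = {C, E}; {B, E}⁺ = {A, B, D, E, F}; {B, C}⁺ = {B, C} — none reach the full schema.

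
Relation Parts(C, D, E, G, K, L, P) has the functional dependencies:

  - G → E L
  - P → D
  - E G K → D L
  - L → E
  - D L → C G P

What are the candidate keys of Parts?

Attribute K never appears on the right-hand side of any dependency, so K must belong to every candidate key.
{K}⁺ = {K}, which is not all of the schema, so we must add further attributes.
{G, K}⁺: G→EL adds E, L; EGK→DL adds D; DL→CGP adds C, P → {C, D, E, G, K, L, P}. Minimal: {K}⁺ = {K}; {G}⁺ = {E, G, L} — none reach the full schema.
{D, K, L}⁺: L→E adds E; DL→CGP adds C, G, P → {C, D, E, G, K, L, P}. Minimal: {K, L}⁺ = {E, K, L}; {D, L}⁺ = {C, D, E, G, L, P}; {D, K}⁺ = {D, K} — none reach the full schema.
{K, L, P}⁺: P→D adds D; L→E adds E; DL→CGP adds C, G → {C, D, E, G, K, L, P}. Minimal: {L, P}⁺ = {C, D, E, G, L, P}; {K, P}⁺ = {D, K, P}; {K, L}⁺ = {E, K, L} — none reach the full schema.
Any other superkey contains one of these as a subset, so there are no further candidate keys.

GK, DKL, KLP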